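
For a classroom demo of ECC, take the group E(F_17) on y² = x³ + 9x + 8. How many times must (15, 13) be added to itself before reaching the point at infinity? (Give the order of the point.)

2P: tangent at (15, 13): λ = (3·15² + 9)/(2·13) ≡ 4/9. 9⁻¹ ≡ 2 (mod 17), so λ ≡ 4·2 ≡ 8.
  x = λ² - 15 - 15 = 64 - 30 ≡ 0; y = λ·(15 - 0) - 13 ≡ 5. → (0, 5)
3P: (0, 5) + (15, 13). λ = (13 - 5)/(15 - 0) ≡ 8/15 mod 17. 15⁻¹ ≡ 8 (mod 17) since 15·8 = 120 ≡ 1, so λ ≡ 13.
  x = λ² - 0 - 15 = 169 - 15 ≡ 1; y = λ·(0 - 1) - 5 ≡ 16. → (1, 16)
4P: (1, 16) + (15, 13). λ = (13 - 16)/(15 - 1) ≡ 14/14 mod 17. 14⁻¹ ≡ 11 (mod 17) since 14·11 = 154 ≡ 1, so λ ≡ 1.
  x = λ² - 1 - 15 = 1 - 16 ≡ 2; y = λ·(1 - 2) - 16 ≡ 0. → (2, 0)
5P: (2, 0) + (15, 13). λ = (13 - 0)/(15 - 2) ≡ 13/13 mod 17. 13⁻¹ ≡ 4 (mod 17), so λ ≡ 1.
  x = λ² - 2 - 15 = 1 - 17 ≡ 1; y = λ·(2 - 1) - 0 ≡ 1. → (1, 1)
6P: (1, 1) + (15, 13). λ = (13 - 1)/(15 - 1) ≡ 12/14 mod 17. 14⁻¹ ≡ 11 (mod 17) since 14·11 = 154 ≡ 1, so λ ≡ 13.
  x = λ² - 1 - 15 = 169 - 16 ≡ 0; y = λ·(1 - 0) - 1 ≡ 12. → (0, 12)
7P: (0, 12) + (15, 13). λ = (13 - 12)/(15 - 0) ≡ 1/15 mod 17. 15⁻¹ ≡ 8 (mod 17), so λ ≡ 8.
  x = λ² - 0 - 15 = 64 - 15 ≡ 15; y = λ·(0 - 15) - 12 ≡ 4. → (15, 4)
8P: (15, 4) + (15, 13): same x and y₁ ≡ -y₂, so the sum is the point at infinity.
8P = the point at infinity, so the order is 8.

8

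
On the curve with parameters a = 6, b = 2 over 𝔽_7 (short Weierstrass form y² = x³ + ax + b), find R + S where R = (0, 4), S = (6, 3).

(2, 1)

(0, 4) + (6, 3). λ = (3 - 4)/(6 - 0) ≡ 6/6 mod 7. 6⁻¹ ≡ 6 (mod 7) since 6·6 = 36 ≡ 1, so λ ≡ 1.
  x = λ² - 0 - 6 = 1 - 6 ≡ 2; y = λ·(0 - 2) - 4 ≡ 1. → (2, 1)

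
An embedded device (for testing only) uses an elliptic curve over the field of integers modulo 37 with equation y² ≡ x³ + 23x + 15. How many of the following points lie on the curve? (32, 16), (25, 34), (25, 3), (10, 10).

3

(32, 16): 16² ≡ 34, rhs ≡ 34 → on.
(25, 34): 34² ≡ 9, rhs ≡ 9 → on.
(25, 3): 3² ≡ 9, rhs ≡ 9 → on.
(10, 10): 10² ≡ 26, rhs ≡ 24 → off.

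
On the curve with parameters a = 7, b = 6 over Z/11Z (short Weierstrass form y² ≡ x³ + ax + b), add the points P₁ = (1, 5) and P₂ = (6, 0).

(1, 5) + (6, 0). λ = (0 - 5)/(6 - 1) ≡ 6/5 mod 11. 5⁻¹ ≡ 9 (mod 11), so λ ≡ 10.
  x = λ² - 1 - 6 = 100 - 7 ≡ 5; y = λ·(1 - 5) - 5 ≡ 10. → (5, 10)

(5, 10)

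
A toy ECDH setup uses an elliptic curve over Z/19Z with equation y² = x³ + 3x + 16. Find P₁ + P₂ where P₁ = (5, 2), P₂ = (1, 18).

(10, 18)

(5, 2) + (1, 18). λ = (18 - 2)/(1 - 5) ≡ 16/15 mod 19. 15⁻¹ ≡ 14 (mod 19), so λ ≡ 15.
  x = λ² - 5 - 1 = 225 - 6 ≡ 10; y = λ·(5 - 10) - 2 ≡ 18. → (10, 18)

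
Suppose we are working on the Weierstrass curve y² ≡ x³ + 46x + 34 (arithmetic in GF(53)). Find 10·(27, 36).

Write Q = (27, 36).
Repeated addition: build up to 10Q.
2Q: tangent at (27, 36): λ = (3·27² + 46)/(2·36) ≡ 7/19. 19⁻¹ ≡ 14 (mod 53), so λ ≡ 7·14 ≡ 45.
  x = λ² - 27 - 27 = 2025 - 54 ≡ 10; y = λ·(27 - 10) - 36 ≡ 40. → (10, 40)
3Q: (10, 40) + (27, 36). λ = (36 - 40)/(27 - 10) ≡ 49/17 mod 53. 17⁻¹ ≡ 25 (mod 53), so λ ≡ 6.
  x = λ² - 10 - 27 = 36 - 37 ≡ 52; y = λ·(10 - 52) - 40 ≡ 26. → (52, 26)
4Q: (52, 26) + (27, 36). λ = (36 - 26)/(27 - 52) ≡ 10/28 mod 53. 28⁻¹ ≡ 36 (mod 53) since 28·36 = 1008 ≡ 1, so λ ≡ 42.
  x = λ² - 52 - 27 = 1764 - 79 ≡ 42; y = λ·(52 - 42) - 26 ≡ 23. → (42, 23)
5Q: (42, 23) + (27, 36). λ = (36 - 23)/(27 - 42) ≡ 13/38 mod 53. 38⁻¹ ≡ 7 (mod 53) since 38·7 = 266 ≡ 1, so λ ≡ 38.
  x = λ² - 42 - 27 = 1444 - 69 ≡ 50; y = λ·(42 - 50) - 23 ≡ 44. → (50, 44)
6Q: (50, 44) + (27, 36). λ = (36 - 44)/(27 - 50) ≡ 45/30 mod 53. 30⁻¹ ≡ 23 (mod 53), so λ ≡ 28.
  x = λ² - 50 - 27 = 784 - 77 ≡ 18; y = λ·(50 - 18) - 44 ≡ 4. → (18, 4)
7Q: (18, 4) + (27, 36). λ = (36 - 4)/(27 - 18) ≡ 32/9 mod 53. 9⁻¹ ≡ 6 (mod 53) since 9·6 = 54 ≡ 1, so λ ≡ 33.
  x = λ² - 18 - 27 = 1089 - 45 ≡ 37; y = λ·(18 - 37) - 4 ≡ 5. → (37, 5)
8Q: (37, 5) + (27, 36). λ = (36 - 5)/(27 - 37) ≡ 31/43 mod 53. 43⁻¹ ≡ 37 (mod 53) since 43·37 = 1591 ≡ 1, so λ ≡ 34.
  x = λ² - 37 - 27 = 1156 - 64 ≡ 32; y = λ·(37 - 32) - 5 ≡ 6. → (32, 6)
9Q: (32, 6) + (27, 36). λ = (36 - 6)/(27 - 32) ≡ 30/48 mod 53. 48⁻¹ ≡ 21 (mod 53) since 48·21 = 1008 ≡ 1, so λ ≡ 47.
  x = λ² - 32 - 27 = 2209 - 59 ≡ 30; y = λ·(32 - 30) - 6 ≡ 35. → (30, 35)
10Q: (30, 35) + (27, 36). λ = (36 - 35)/(27 - 30) ≡ 1/50 mod 53. 50⁻¹ ≡ 35 (mod 53), so λ ≡ 35.
  x = λ² - 30 - 27 = 1225 - 57 ≡ 2; y = λ·(30 - 2) - 35 ≡ 44. → (2, 44)

(2, 44)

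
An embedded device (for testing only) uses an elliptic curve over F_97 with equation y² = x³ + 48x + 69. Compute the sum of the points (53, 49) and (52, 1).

(53, 49) + (52, 1). λ = (1 - 49)/(52 - 53) ≡ 49/96 mod 97. 96⁻¹ ≡ 96 (mod 97) since 96·96 = 9216 ≡ 1, so λ ≡ 48.
  x = λ² - 53 - 52 = 2304 - 105 ≡ 65; y = λ·(53 - 65) - 49 ≡ 54. → (65, 54)

(65, 54)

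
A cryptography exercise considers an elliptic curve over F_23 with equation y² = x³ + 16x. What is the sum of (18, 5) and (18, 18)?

The two points share x = 18 and their y-coordinates satisfy 5 + 18 ≡ 0 (mod 23), so they are inverses. Their sum is O.

O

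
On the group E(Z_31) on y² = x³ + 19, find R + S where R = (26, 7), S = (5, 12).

(26, 7) + (5, 12). λ = (12 - 7)/(5 - 26) ≡ 5/10 mod 31. 10⁻¹ ≡ 28 (mod 31) since 10·28 = 280 ≡ 1, so λ ≡ 16.
  x = λ² - 26 - 5 = 256 - 31 ≡ 8; y = λ·(26 - 8) - 7 ≡ 2. → (8, 2)

(8, 2)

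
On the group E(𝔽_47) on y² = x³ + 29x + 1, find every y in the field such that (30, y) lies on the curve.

0

x³ + 29x + 1 = 27871 ≡ 0 (mod 47).
Only y = 0 satisfies y² ≡ 0.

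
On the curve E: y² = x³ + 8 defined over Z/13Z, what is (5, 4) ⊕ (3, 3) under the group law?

(2, 4)

(5, 4) + (3, 3). λ = (3 - 4)/(3 - 5) ≡ 12/11 mod 13. 11⁻¹ ≡ 6 (mod 13) since 11·6 = 66 ≡ 1, so λ ≡ 7.
  x = λ² - 5 - 3 = 49 - 8 ≡ 2; y = λ·(5 - 2) - 4 ≡ 4. → (2, 4)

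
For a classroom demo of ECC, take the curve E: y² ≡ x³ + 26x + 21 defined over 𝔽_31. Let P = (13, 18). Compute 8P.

Repeated addition: build up to 8P.
2P: tangent at (13, 18): λ = (3·13² + 26)/(2·18) ≡ 6/5. 5⁻¹ ≡ 25 (mod 31) since 5·25 = 125 ≡ 1, so λ ≡ 6·25 ≡ 26.
  x = λ² - 13 - 13 = 676 - 26 ≡ 30; y = λ·(13 - 30) - 18 ≡ 5. → (30, 5)
3P: (30, 5) + (13, 18). λ = (18 - 5)/(13 - 30) ≡ 13/14 mod 31. 14⁻¹ ≡ 20 (mod 31) since 14·20 = 280 ≡ 1, so λ ≡ 12.
  x = λ² - 30 - 13 = 144 - 43 ≡ 8; y = λ·(30 - 8) - 5 ≡ 11. → (8, 11)
4P: (8, 11) + (13, 18). λ = (18 - 11)/(13 - 8) ≡ 7/5 mod 31. 5⁻¹ ≡ 25 (mod 31), so λ ≡ 20.
  x = λ² - 8 - 13 = 400 - 21 ≡ 7; y = λ·(8 - 7) - 11 ≡ 9. → (7, 9)
5P: (7, 9) + (13, 18). λ = (18 - 9)/(13 - 7) ≡ 9/6 mod 31. 6⁻¹ ≡ 26 (mod 31), so λ ≡ 17.
  x = λ² - 7 - 13 = 289 - 20 ≡ 21; y = λ·(7 - 21) - 9 ≡ 1. → (21, 1)
6P: (21, 1) + (13, 18). λ = (18 - 1)/(13 - 21) ≡ 17/23 mod 31. 23⁻¹ ≡ 27 (mod 31) since 23·27 = 621 ≡ 1, so λ ≡ 25.
  x = λ² - 21 - 13 = 625 - 34 ≡ 2; y = λ·(21 - 2) - 1 ≡ 9. → (2, 9)
7P: (2, 9) + (13, 18). λ = (18 - 9)/(13 - 2) ≡ 9/11 mod 31. 11⁻¹ ≡ 17 (mod 31) since 11·17 = 187 ≡ 1, so λ ≡ 29.
  x = λ² - 2 - 13 = 841 - 15 ≡ 20; y = λ·(2 - 20) - 9 ≡ 27. → (20, 27)
8P: (20, 27) + (13, 18). λ = (18 - 27)/(13 - 20) ≡ 22/24 mod 31. 24⁻¹ ≡ 22 (mod 31) since 24·22 = 528 ≡ 1, so λ ≡ 19.
  x = λ² - 20 - 13 = 361 - 33 ≡ 18; y = λ·(20 - 18) - 27 ≡ 11. → (18, 11)

(18, 11)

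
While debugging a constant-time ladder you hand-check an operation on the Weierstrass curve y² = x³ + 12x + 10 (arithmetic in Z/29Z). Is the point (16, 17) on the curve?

no

y² = 17² ≡ 28; x³ + 12x + 10 = 4298 ≡ 6 (mod 29). 28 ≠ 6.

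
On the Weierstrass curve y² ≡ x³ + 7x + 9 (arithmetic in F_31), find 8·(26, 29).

(30, 30)

Write Q = (26, 29).
Double-and-add on 8 = (1000)₂. Start with Q = (26, 29) for the leading 1-bit.
double: tangent at (26, 29): λ = (3·26² + 7)/(2·29) ≡ 20/27. 27⁻¹ ≡ 23 (mod 31) since 27·23 = 621 ≡ 1, so λ ≡ 20·23 ≡ 26.
  x = λ² - 26 - 26 = 676 - 52 ≡ 4; y = λ·(26 - 4) - 29 ≡ 16. → (4, 16)
double: tangent at (4, 16): λ = (3·4² + 7)/(2·16) ≡ 24/1. 1⁻¹ ≡ 1 (mod 31) since 1·1 = 1 ≡ 1, so λ ≡ 24·1 ≡ 24.
  x = λ² - 4 - 4 = 576 - 8 ≡ 10; y = λ·(4 - 10) - 16 ≡ 26. → (10, 26)
double: tangent at (10, 26): λ = (3·10² + 7)/(2·26) ≡ 28/21. 21⁻¹ ≡ 3 (mod 31), so λ ≡ 28·3 ≡ 22.
  x = λ² - 10 - 10 = 484 - 20 ≡ 30; y = λ·(10 - 30) - 26 ≡ 30. → (30, 30)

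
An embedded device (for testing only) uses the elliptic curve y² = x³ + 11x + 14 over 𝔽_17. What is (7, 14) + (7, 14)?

tangent at (7, 14): λ = (3·7² + 11)/(2·14) ≡ 5/11. 11⁻¹ ≡ 14 (mod 17), so λ ≡ 5·14 ≡ 2.
  x = λ² - 7 - 7 = 4 - 14 ≡ 7; y = λ·(7 - 7) - 14 ≡ 3. → (7, 3)

(7, 3)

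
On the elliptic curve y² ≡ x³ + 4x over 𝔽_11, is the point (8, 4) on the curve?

yes

y² = 4² ≡ 5; x³ + 4x + 0 = 544 ≡ 5 (mod 11). 5 = 5.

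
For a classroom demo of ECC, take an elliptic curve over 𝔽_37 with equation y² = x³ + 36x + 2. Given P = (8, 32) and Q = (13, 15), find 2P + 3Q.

(35, 12)

First 2P:
Repeated addition: build up to 2P.
2P: tangent at (8, 32): λ = (3·8² + 36)/(2·32) ≡ 6/27. 27⁻¹ ≡ 11 (mod 37) since 27·11 = 297 ≡ 1, so λ ≡ 6·11 ≡ 29.
  x = λ² - 8 - 8 = 841 - 16 ≡ 11; y = λ·(8 - 11) - 32 ≡ 29. → (11, 29)
2P = (11, 29).
Next 3Q:
Repeated addition: build up to 3Q.
2Q: tangent at (13, 15): λ = (3·13² + 36)/(2·15) ≡ 25/30. 30⁻¹ ≡ 21 (mod 37) since 30·21 = 630 ≡ 1, so λ ≡ 25·21 ≡ 7.
  x = λ² - 13 - 13 = 49 - 26 ≡ 23; y = λ·(13 - 23) - 15 ≡ 26. → (23, 26)
3Q: (23, 26) + (13, 15). λ = (15 - 26)/(13 - 23) ≡ 26/27 mod 37. 27⁻¹ ≡ 11 (mod 37) since 27·11 = 297 ≡ 1, so λ ≡ 27.
  x = λ² - 23 - 13 = 729 - 36 ≡ 27; y = λ·(23 - 27) - 26 ≡ 14. → (27, 14)
3Q = (27, 14).
Finally 2P + 3Q:
(11, 29) + (27, 14). λ = (14 - 29)/(27 - 11) ≡ 22/16 mod 37. 16⁻¹ ≡ 7 (mod 37) since 16·7 = 112 ≡ 1, so λ ≡ 6.
  x = λ² - 11 - 27 = 36 - 38 ≡ 35; y = λ·(11 - 35) - 29 ≡ 12. → (35, 12)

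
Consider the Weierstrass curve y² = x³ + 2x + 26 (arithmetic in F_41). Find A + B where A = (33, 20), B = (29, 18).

(10, 12)

(33, 20) + (29, 18). λ = (18 - 20)/(29 - 33) ≡ 39/37 mod 41. 37⁻¹ ≡ 10 (mod 41) since 37·10 = 370 ≡ 1, so λ ≡ 21.
  x = λ² - 33 - 29 = 441 - 62 ≡ 10; y = λ·(33 - 10) - 20 ≡ 12. → (10, 12)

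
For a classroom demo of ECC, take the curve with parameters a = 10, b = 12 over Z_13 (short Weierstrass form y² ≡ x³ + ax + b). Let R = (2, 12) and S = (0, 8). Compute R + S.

(2, 12) + (0, 8). λ = (8 - 12)/(0 - 2) ≡ 9/11 mod 13. 11⁻¹ ≡ 6 (mod 13) since 11·6 = 66 ≡ 1, so λ ≡ 2.
  x = λ² - 2 - 0 = 4 - 2 ≡ 2; y = λ·(2 - 2) - 12 ≡ 1. → (2, 1)

(2, 1)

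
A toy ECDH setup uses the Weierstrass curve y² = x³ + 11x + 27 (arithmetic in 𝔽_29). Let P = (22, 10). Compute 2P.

tangent at (22, 10): λ = (3·22² + 11)/(2·10) ≡ 13/20. 20⁻¹ ≡ 16 (mod 29), so λ ≡ 13·16 ≡ 5.
  x = λ² - 22 - 22 = 25 - 44 ≡ 10; y = λ·(22 - 10) - 10 ≡ 21. → (10, 21)

(10, 21)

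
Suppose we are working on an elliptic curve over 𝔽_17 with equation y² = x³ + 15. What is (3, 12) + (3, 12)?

tangent at (3, 12): λ = (3·3² + 0)/(2·12) ≡ 10/7. 7⁻¹ ≡ 5 (mod 17), so λ ≡ 10·5 ≡ 16.
  x = λ² - 3 - 3 = 256 - 6 ≡ 12; y = λ·(3 - 12) - 12 ≡ 14. → (12, 14)

(12, 14)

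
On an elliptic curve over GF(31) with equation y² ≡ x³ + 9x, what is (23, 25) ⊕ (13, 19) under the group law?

(23, 25) + (13, 19). λ = (19 - 25)/(13 - 23) ≡ 25/21 mod 31. 21⁻¹ ≡ 3 (mod 31), so λ ≡ 13.
  x = λ² - 23 - 13 = 169 - 36 ≡ 9; y = λ·(23 - 9) - 25 ≡ 2. → (9, 2)

(9, 2)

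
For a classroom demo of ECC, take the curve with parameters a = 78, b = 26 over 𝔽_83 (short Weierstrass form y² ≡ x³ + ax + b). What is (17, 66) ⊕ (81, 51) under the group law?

(17, 66) + (81, 51). λ = (51 - 66)/(81 - 17) ≡ 68/64 mod 83. 64⁻¹ ≡ 48 (mod 83), so λ ≡ 27.
  x = λ² - 17 - 81 = 729 - 98 ≡ 50; y = λ·(17 - 50) - 66 ≡ 39. → (50, 39)

(50, 39)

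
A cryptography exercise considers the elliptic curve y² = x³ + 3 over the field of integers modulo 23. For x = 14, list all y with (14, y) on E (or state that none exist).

x³ + 0x + 3 = 2747 ≡ 10 (mod 23).
10 is a non-residue mod 23; no y exists.

none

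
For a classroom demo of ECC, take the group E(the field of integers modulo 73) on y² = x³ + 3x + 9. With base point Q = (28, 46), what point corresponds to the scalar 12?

Repeated addition: build up to 12Q.
2Q: tangent at (28, 46): λ = (3·28² + 3)/(2·46) ≡ 19/19. 19⁻¹ ≡ 50 (mod 73) since 19·50 = 950 ≡ 1, so λ ≡ 19·50 ≡ 1.
  x = λ² - 28 - 28 = 1 - 56 ≡ 18; y = λ·(28 - 18) - 46 ≡ 37. → (18, 37)
3Q: (18, 37) + (28, 46). λ = (46 - 37)/(28 - 18) ≡ 9/10 mod 73. 10⁻¹ ≡ 22 (mod 73) since 10·22 = 220 ≡ 1, so λ ≡ 52.
  x = λ² - 18 - 28 = 2704 - 46 ≡ 30; y = λ·(18 - 30) - 37 ≡ 69. → (30, 69)
4Q: (30, 69) + (28, 46). λ = (46 - 69)/(28 - 30) ≡ 50/71 mod 73. 71⁻¹ ≡ 36 (mod 73) since 71·36 = 2556 ≡ 1, so λ ≡ 48.
  x = λ² - 30 - 28 = 2304 - 58 ≡ 56; y = λ·(30 - 56) - 69 ≡ 70. → (56, 70)
5Q: (56, 70) + (28, 46). λ = (46 - 70)/(28 - 56) ≡ 49/45 mod 73. 45⁻¹ ≡ 13 (mod 73), so λ ≡ 53.
  x = λ² - 56 - 28 = 2809 - 84 ≡ 24; y = λ·(56 - 24) - 70 ≡ 20. → (24, 20)
6Q: (24, 20) + (28, 46). λ = (46 - 20)/(28 - 24) ≡ 26/4 mod 73. 4⁻¹ ≡ 55 (mod 73), so λ ≡ 43.
  x = λ² - 24 - 28 = 1849 - 52 ≡ 45; y = λ·(24 - 45) - 20 ≡ 26. → (45, 26)
7Q: (45, 26) + (28, 46). λ = (46 - 26)/(28 - 45) ≡ 20/56 mod 73. 56⁻¹ ≡ 30 (mod 73) since 56·30 = 1680 ≡ 1, so λ ≡ 16.
  x = λ² - 45 - 28 = 256 - 73 ≡ 37; y = λ·(45 - 37) - 26 ≡ 29. → (37, 29)
8Q: (37, 29) + (28, 46). λ = (46 - 29)/(28 - 37) ≡ 17/64 mod 73. 64⁻¹ ≡ 8 (mod 73), so λ ≡ 63.
  x = λ² - 37 - 28 = 3969 - 65 ≡ 35; y = λ·(37 - 35) - 29 ≡ 24. → (35, 24)
9Q: (35, 24) + (28, 46). λ = (46 - 24)/(28 - 35) ≡ 22/66 mod 73. 66⁻¹ ≡ 52 (mod 73) since 66·52 = 3432 ≡ 1, so λ ≡ 49.
  x = λ² - 35 - 28 = 2401 - 63 ≡ 2; y = λ·(35 - 2) - 24 ≡ 60. → (2, 60)
10Q: (2, 60) + (28, 46). λ = (46 - 60)/(28 - 2) ≡ 59/26 mod 73. 26⁻¹ ≡ 59 (mod 73), so λ ≡ 50.
  x = λ² - 2 - 28 = 2500 - 30 ≡ 61; y = λ·(2 - 61) - 60 ≡ 56. → (61, 56)
11Q: (61, 56) + (28, 46). λ = (46 - 56)/(28 - 61) ≡ 63/40 mod 73. 40⁻¹ ≡ 42 (mod 73), so λ ≡ 18.
  x = λ² - 61 - 28 = 324 - 89 ≡ 16; y = λ·(61 - 16) - 56 ≡ 24. → (16, 24)
12Q: (16, 24) + (28, 46). λ = (46 - 24)/(28 - 16) ≡ 22/12 mod 73. 12⁻¹ ≡ 67 (mod 73), so λ ≡ 14.
  x = λ² - 16 - 28 = 196 - 44 ≡ 6; y = λ·(16 - 6) - 24 ≡ 43. → (6, 43)

(6, 43)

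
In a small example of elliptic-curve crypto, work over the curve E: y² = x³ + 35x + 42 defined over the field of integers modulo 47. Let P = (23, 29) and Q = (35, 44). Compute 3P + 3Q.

First 3P:
Repeated addition: build up to 3P.
2P: tangent at (23, 29): λ = (3·23² + 35)/(2·29) ≡ 24/11. 11⁻¹ ≡ 30 (mod 47), so λ ≡ 24·30 ≡ 15.
  x = λ² - 23 - 23 = 225 - 46 ≡ 38; y = λ·(23 - 38) - 29 ≡ 28. → (38, 28)
3P: (38, 28) + (23, 29). λ = (29 - 28)/(23 - 38) ≡ 1/32 mod 47. 32⁻¹ ≡ 25 (mod 47) since 32·25 = 800 ≡ 1, so λ ≡ 25.
  x = λ² - 38 - 23 = 625 - 61 ≡ 0; y = λ·(38 - 0) - 28 ≡ 29. → (0, 29)
3P = (0, 29).
Next 3Q:
Repeated addition: build up to 3Q.
2Q: tangent at (35, 44): λ = (3·35² + 35)/(2·44) ≡ 44/41. 41⁻¹ ≡ 39 (mod 47), so λ ≡ 44·39 ≡ 24.
  x = λ² - 35 - 35 = 576 - 70 ≡ 36; y = λ·(35 - 36) - 44 ≡ 26. → (36, 26)
3Q: (36, 26) + (35, 44). λ = (44 - 26)/(35 - 36) ≡ 18/46 mod 47. 46⁻¹ ≡ 46 (mod 47) since 46·46 = 2116 ≡ 1, so λ ≡ 29.
  x = λ² - 36 - 35 = 841 - 71 ≡ 18; y = λ·(36 - 18) - 26 ≡ 26. → (18, 26)
3Q = (18, 26).
Finally 3P + 3Q:
(0, 29) + (18, 26). λ = (26 - 29)/(18 - 0) ≡ 44/18 mod 47. 18⁻¹ ≡ 34 (mod 47), so λ ≡ 39.
  x = λ² - 0 - 18 = 1521 - 18 ≡ 46; y = λ·(0 - 46) - 29 ≡ 10. → (46, 10)

(46, 10)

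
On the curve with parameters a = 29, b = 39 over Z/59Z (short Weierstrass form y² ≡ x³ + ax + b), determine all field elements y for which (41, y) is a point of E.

x³ + 29x + 39 = 70149 ≡ 57 (mod 59).
Square roots of 57 mod 59: 23 and 36 (since 23² = 529 ≡ 57).

23, 36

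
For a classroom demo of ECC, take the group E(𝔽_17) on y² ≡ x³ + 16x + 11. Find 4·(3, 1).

(10, 7)

Write P = (3, 1).
Repeated addition: build up to 4P.
2P: tangent at (3, 1): λ = (3·3² + 16)/(2·1) ≡ 9/2. 2⁻¹ ≡ 9 (mod 17) since 2·9 = 18 ≡ 1, so λ ≡ 9·9 ≡ 13.
  x = λ² - 3 - 3 = 169 - 6 ≡ 10; y = λ·(3 - 10) - 1 ≡ 10. → (10, 10)
3P: (10, 10) + (3, 1). λ = (1 - 10)/(3 - 10) ≡ 8/10 mod 17. 10⁻¹ ≡ 12 (mod 17), so λ ≡ 11.
  x = λ² - 10 - 3 = 121 - 13 ≡ 6; y = λ·(10 - 6) - 10 ≡ 0. → (6, 0)
4P: (6, 0) + (3, 1). λ = (1 - 0)/(3 - 6) ≡ 1/14 mod 17. 14⁻¹ ≡ 11 (mod 17), so λ ≡ 11.
  x = λ² - 6 - 3 = 121 - 9 ≡ 10; y = λ·(6 - 10) - 0 ≡ 7. → (10, 7)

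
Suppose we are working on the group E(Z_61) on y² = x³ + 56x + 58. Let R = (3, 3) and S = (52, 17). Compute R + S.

(3, 3) + (52, 17). λ = (17 - 3)/(52 - 3) ≡ 14/49 mod 61. 49⁻¹ ≡ 5 (mod 61) since 49·5 = 245 ≡ 1, so λ ≡ 9.
  x = λ² - 3 - 52 = 81 - 55 ≡ 26; y = λ·(3 - 26) - 3 ≡ 34. → (26, 34)

(26, 34)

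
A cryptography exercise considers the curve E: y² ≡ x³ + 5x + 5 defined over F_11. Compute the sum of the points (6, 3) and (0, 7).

(6, 3) + (0, 7). λ = (7 - 3)/(0 - 6) ≡ 4/5 mod 11. 5⁻¹ ≡ 9 (mod 11), so λ ≡ 3.
  x = λ² - 6 - 0 = 9 - 6 ≡ 3; y = λ·(6 - 3) - 3 ≡ 6. → (3, 6)

(3, 6)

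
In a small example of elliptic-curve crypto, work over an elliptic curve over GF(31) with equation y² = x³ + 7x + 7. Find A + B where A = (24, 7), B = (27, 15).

(24, 7) + (27, 15). λ = (15 - 7)/(27 - 24) ≡ 8/3 mod 31. 3⁻¹ ≡ 21 (mod 31) since 3·21 = 63 ≡ 1, so λ ≡ 13.
  x = λ² - 24 - 27 = 169 - 51 ≡ 25; y = λ·(24 - 25) - 7 ≡ 11. → (25, 11)

(25, 11)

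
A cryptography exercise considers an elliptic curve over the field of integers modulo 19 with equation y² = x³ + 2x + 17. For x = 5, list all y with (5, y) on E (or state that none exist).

0

x³ + 2x + 17 = 152 ≡ 0 (mod 19).
Only y = 0 satisfies y² ≡ 0.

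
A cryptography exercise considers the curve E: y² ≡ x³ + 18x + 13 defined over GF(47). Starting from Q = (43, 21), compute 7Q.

(18, 24)

Double-and-add on 7 = (111)₂. Start with Q = (43, 21) for the leading 1-bit.
double: tangent at (43, 21): λ = (3·43² + 18)/(2·21) ≡ 19/42. 42⁻¹ ≡ 28 (mod 47) since 42·28 = 1176 ≡ 1, so λ ≡ 19·28 ≡ 15.
  x = λ² - 43 - 43 = 225 - 86 ≡ 45; y = λ·(43 - 45) - 21 ≡ 43. → (45, 43)
add Q: (45, 43) + (43, 21). λ = (21 - 43)/(43 - 45) ≡ 25/45 mod 47. 45⁻¹ ≡ 23 (mod 47), so λ ≡ 11.
  x = λ² - 45 - 43 = 121 - 88 ≡ 33; y = λ·(45 - 33) - 43 ≡ 42. → (33, 42)
double: tangent at (33, 42): λ = (3·33² + 18)/(2·42) ≡ 42/37. 37⁻¹ ≡ 14 (mod 47) since 37·14 = 518 ≡ 1, so λ ≡ 42·14 ≡ 24.
  x = λ² - 33 - 33 = 576 - 66 ≡ 40; y = λ·(33 - 40) - 42 ≡ 25. → (40, 25)
add Q: (40, 25) + (43, 21). λ = (21 - 25)/(43 - 40) ≡ 43/3 mod 47. 3⁻¹ ≡ 16 (mod 47) since 3·16 = 48 ≡ 1, so λ ≡ 30.
  x = λ² - 40 - 43 = 900 - 83 ≡ 18; y = λ·(40 - 18) - 25 ≡ 24. → (18, 24)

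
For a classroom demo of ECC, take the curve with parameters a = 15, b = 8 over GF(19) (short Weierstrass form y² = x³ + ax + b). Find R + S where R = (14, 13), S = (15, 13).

(14, 13) + (15, 13). λ = (13 - 13)/(15 - 14) ≡ 0/1 mod 19. 1⁻¹ ≡ 1 (mod 19), so λ ≡ 0.
  x = λ² - 14 - 15 = 0 - 29 ≡ 9; y = λ·(14 - 9) - 13 ≡ 6. → (9, 6)

(9, 6)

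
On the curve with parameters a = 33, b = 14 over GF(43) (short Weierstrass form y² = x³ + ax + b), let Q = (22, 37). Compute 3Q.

Repeated addition: build up to 3Q.
2Q: tangent at (22, 37): λ = (3·22² + 33)/(2·37) ≡ 23/31. 31⁻¹ ≡ 25 (mod 43) since 31·25 = 775 ≡ 1, so λ ≡ 23·25 ≡ 16.
  x = λ² - 22 - 22 = 256 - 44 ≡ 40; y = λ·(22 - 40) - 37 ≡ 19. → (40, 19)
3Q: (40, 19) + (22, 37). λ = (37 - 19)/(22 - 40) ≡ 18/25 mod 43. 25⁻¹ ≡ 31 (mod 43) since 25·31 = 775 ≡ 1, so λ ≡ 42.
  x = λ² - 40 - 22 = 1764 - 62 ≡ 25; y = λ·(40 - 25) - 19 ≡ 9. → (25, 9)

(25, 9)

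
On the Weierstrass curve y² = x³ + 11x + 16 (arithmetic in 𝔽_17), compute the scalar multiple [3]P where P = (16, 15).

Repeated addition: build up to 3P.
2P: tangent at (16, 15): λ = (3·16² + 11)/(2·15) ≡ 14/13. 13⁻¹ ≡ 4 (mod 17) since 13·4 = 52 ≡ 1, so λ ≡ 14·4 ≡ 5.
  x = λ² - 16 - 16 = 25 - 32 ≡ 10; y = λ·(16 - 10) - 15 ≡ 15. → (10, 15)
3P: (10, 15) + (16, 15). λ = (15 - 15)/(16 - 10) ≡ 0/6 mod 17. 6⁻¹ ≡ 3 (mod 17), so λ ≡ 0.
  x = λ² - 10 - 16 = 0 - 26 ≡ 8; y = λ·(10 - 8) - 15 ≡ 2. → (8, 2)

(8, 2)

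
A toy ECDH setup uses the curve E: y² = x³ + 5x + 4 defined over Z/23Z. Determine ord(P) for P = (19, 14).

10

2P: tangent at (19, 14): λ = (3·19² + 5)/(2·14) ≡ 7/5. 5⁻¹ ≡ 14 (mod 23), so λ ≡ 7·14 ≡ 6.
  x = λ² - 19 - 19 = 36 - 38 ≡ 21; y = λ·(19 - 21) - 14 ≡ 20. → (21, 20)
3P: (21, 20) + (19, 14). λ = (14 - 20)/(19 - 21) ≡ 17/21 mod 23. 21⁻¹ ≡ 11 (mod 23), so λ ≡ 3.
  x = λ² - 21 - 19 = 9 - 40 ≡ 15; y = λ·(21 - 15) - 20 ≡ 21. → (15, 21)
4P: (15, 21) + (19, 14). λ = (14 - 21)/(19 - 15) ≡ 16/4 mod 23. 4⁻¹ ≡ 6 (mod 23) since 4·6 = 24 ≡ 1, so λ ≡ 4.
  x = λ² - 15 - 19 = 16 - 34 ≡ 5; y = λ·(15 - 5) - 21 ≡ 19. → (5, 19)
5P: (5, 19) + (19, 14). λ = (14 - 19)/(19 - 5) ≡ 18/14 mod 23. 14⁻¹ ≡ 5 (mod 23) since 14·5 = 70 ≡ 1, so λ ≡ 21.
  x = λ² - 5 - 19 = 441 - 24 ≡ 3; y = λ·(5 - 3) - 19 ≡ 0. → (3, 0)
6P: (3, 0) + (19, 14). λ = (14 - 0)/(19 - 3) ≡ 14/16 mod 23. 16⁻¹ ≡ 13 (mod 23) since 16·13 = 208 ≡ 1, so λ ≡ 21.
  x = λ² - 3 - 19 = 441 - 22 ≡ 5; y = λ·(3 - 5) - 0 ≡ 4. → (5, 4)
7P: (5, 4) + (19, 14). λ = (14 - 4)/(19 - 5) ≡ 10/14 mod 23. 14⁻¹ ≡ 5 (mod 23) since 14·5 = 70 ≡ 1, so λ ≡ 4.
  x = λ² - 5 - 19 = 16 - 24 ≡ 15; y = λ·(5 - 15) - 4 ≡ 2. → (15, 2)
8P: (15, 2) + (19, 14). λ = (14 - 2)/(19 - 15) ≡ 12/4 mod 23. 4⁻¹ ≡ 6 (mod 23), so λ ≡ 3.
  x = λ² - 15 - 19 = 9 - 34 ≡ 21; y = λ·(15 - 21) - 2 ≡ 3. → (21, 3)
9P: (21, 3) + (19, 14). λ = (14 - 3)/(19 - 21) ≡ 11/21 mod 23. 21⁻¹ ≡ 11 (mod 23), so λ ≡ 6.
  x = λ² - 21 - 19 = 36 - 40 ≡ 19; y = λ·(21 - 19) - 3 ≡ 9. → (19, 9)
10P: (19, 9) + (19, 14): same x and y₁ ≡ -y₂, so the sum is O.
10P = O, so the order is 10.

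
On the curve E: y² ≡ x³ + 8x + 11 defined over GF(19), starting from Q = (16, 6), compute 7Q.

(2, 15)

Repeated addition: build up to 7Q.
2Q: tangent at (16, 6): λ = (3·16² + 8)/(2·6) ≡ 16/12. 12⁻¹ ≡ 8 (mod 19) since 12·8 = 96 ≡ 1, so λ ≡ 16·8 ≡ 14.
  x = λ² - 16 - 16 = 196 - 32 ≡ 12; y = λ·(16 - 12) - 6 ≡ 12. → (12, 12)
3Q: (12, 12) + (16, 6). λ = (6 - 12)/(16 - 12) ≡ 13/4 mod 19. 4⁻¹ ≡ 5 (mod 19), so λ ≡ 8.
  x = λ² - 12 - 16 = 64 - 28 ≡ 17; y = λ·(12 - 17) - 12 ≡ 5. → (17, 5)
4Q: (17, 5) + (16, 6). λ = (6 - 5)/(16 - 17) ≡ 1/18 mod 19. 18⁻¹ ≡ 18 (mod 19), so λ ≡ 18.
  x = λ² - 17 - 16 = 324 - 33 ≡ 6; y = λ·(17 - 6) - 5 ≡ 3. → (6, 3)
5Q: (6, 3) + (16, 6). λ = (6 - 3)/(16 - 6) ≡ 3/10 mod 19. 10⁻¹ ≡ 2 (mod 19), so λ ≡ 6.
  x = λ² - 6 - 16 = 36 - 22 ≡ 14; y = λ·(6 - 14) - 3 ≡ 6. → (14, 6)
6Q: (14, 6) + (16, 6). λ = (6 - 6)/(16 - 14) ≡ 0/2 mod 19. 2⁻¹ ≡ 10 (mod 19), so λ ≡ 0.
  x = λ² - 14 - 16 = 0 - 30 ≡ 8; y = λ·(14 - 8) - 6 ≡ 13. → (8, 13)
7Q: (8, 13) + (16, 6). λ = (6 - 13)/(16 - 8) ≡ 12/8 mod 19. 8⁻¹ ≡ 12 (mod 19), so λ ≡ 11.
  x = λ² - 8 - 16 = 121 - 24 ≡ 2; y = λ·(8 - 2) - 13 ≡ 15. → (2, 15)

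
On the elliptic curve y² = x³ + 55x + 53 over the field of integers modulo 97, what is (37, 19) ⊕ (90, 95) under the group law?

(37, 19) + (90, 95). λ = (95 - 19)/(90 - 37) ≡ 76/53 mod 97. 53⁻¹ ≡ 11 (mod 97) since 53·11 = 583 ≡ 1, so λ ≡ 60.
  x = λ² - 37 - 90 = 3600 - 127 ≡ 78; y = λ·(37 - 78) - 19 ≡ 43. → (78, 43)

(78, 43)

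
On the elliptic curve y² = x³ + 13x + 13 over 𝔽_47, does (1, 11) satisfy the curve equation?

y² = 11² ≡ 27; x³ + 13x + 13 = 27 ≡ 27 (mod 47). 27 = 27.

yes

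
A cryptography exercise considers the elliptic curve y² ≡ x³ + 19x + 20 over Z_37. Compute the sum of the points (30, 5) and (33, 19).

(30, 5) + (33, 19). λ = (19 - 5)/(33 - 30) ≡ 14/3 mod 37. 3⁻¹ ≡ 25 (mod 37), so λ ≡ 17.
  x = λ² - 30 - 33 = 289 - 63 ≡ 4; y = λ·(30 - 4) - 5 ≡ 30. → (4, 30)

(4, 30)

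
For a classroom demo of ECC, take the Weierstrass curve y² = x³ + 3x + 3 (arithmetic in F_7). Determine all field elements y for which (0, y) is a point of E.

none

x³ + 3x + 3 = 3 ≡ 3 (mod 7).
3 is a non-residue mod 7; no y exists.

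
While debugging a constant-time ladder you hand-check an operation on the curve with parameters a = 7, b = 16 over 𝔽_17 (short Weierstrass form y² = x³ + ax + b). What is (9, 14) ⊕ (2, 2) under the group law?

(9, 14) + (2, 2). λ = (2 - 14)/(2 - 9) ≡ 5/10 mod 17. 10⁻¹ ≡ 12 (mod 17), so λ ≡ 9.
  x = λ² - 9 - 2 = 81 - 11 ≡ 2; y = λ·(9 - 2) - 14 ≡ 15. → (2, 15)

(2, 15)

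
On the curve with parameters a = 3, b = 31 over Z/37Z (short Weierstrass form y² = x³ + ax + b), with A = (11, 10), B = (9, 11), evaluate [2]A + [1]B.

(19, 19)

First 2A:
Repeated addition: build up to 2A.
2A: tangent at (11, 10): λ = (3·11² + 3)/(2·10) ≡ 33/20. 20⁻¹ ≡ 13 (mod 37), so λ ≡ 33·13 ≡ 22.
  x = λ² - 11 - 11 = 484 - 22 ≡ 18; y = λ·(11 - 18) - 10 ≡ 21. → (18, 21)
2A = (18, 21).
Finally 2A + B:
(18, 21) + (9, 11). λ = (11 - 21)/(9 - 18) ≡ 27/28 mod 37. 28⁻¹ ≡ 4 (mod 37) since 28·4 = 112 ≡ 1, so λ ≡ 34.
  x = λ² - 18 - 9 = 1156 - 27 ≡ 19; y = λ·(18 - 19) - 21 ≡ 19. → (19, 19)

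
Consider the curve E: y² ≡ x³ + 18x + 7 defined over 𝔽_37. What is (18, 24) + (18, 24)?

tangent at (18, 24): λ = (3·18² + 18)/(2·24) ≡ 28/11. 11⁻¹ ≡ 27 (mod 37), so λ ≡ 28·27 ≡ 16.
  x = λ² - 18 - 18 = 256 - 36 ≡ 35; y = λ·(18 - 35) - 24 ≡ 0. → (35, 0)

(35, 0)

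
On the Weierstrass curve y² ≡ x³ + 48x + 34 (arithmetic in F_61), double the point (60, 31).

tangent at (60, 31): λ = (3·60² + 48)/(2·31) ≡ 51/1. 1⁻¹ ≡ 1 (mod 61), so λ ≡ 51·1 ≡ 51.
  x = λ² - 60 - 60 = 2601 - 120 ≡ 41; y = λ·(60 - 41) - 31 ≡ 23. → (41, 23)

(41, 23)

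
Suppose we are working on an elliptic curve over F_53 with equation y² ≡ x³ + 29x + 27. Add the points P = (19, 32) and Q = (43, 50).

(28, 1)

(19, 32) + (43, 50). λ = (50 - 32)/(43 - 19) ≡ 18/24 mod 53. 24⁻¹ ≡ 42 (mod 53), so λ ≡ 14.
  x = λ² - 19 - 43 = 196 - 62 ≡ 28; y = λ·(19 - 28) - 32 ≡ 1. → (28, 1)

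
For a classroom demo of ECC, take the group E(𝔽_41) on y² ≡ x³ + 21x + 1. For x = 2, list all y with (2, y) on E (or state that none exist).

x³ + 21x + 1 = 51 ≡ 10 (mod 41).
Square roots of 10 mod 41: 16 and 25 (since 16² = 256 ≡ 10).

16, 25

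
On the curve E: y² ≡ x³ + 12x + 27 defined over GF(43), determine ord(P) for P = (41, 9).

10

2P: tangent at (41, 9): λ = (3·41² + 12)/(2·9) ≡ 24/18. 18⁻¹ ≡ 12 (mod 43) since 18·12 = 216 ≡ 1, so λ ≡ 24·12 ≡ 30.
  x = λ² - 41 - 41 = 900 - 82 ≡ 1; y = λ·(41 - 1) - 9 ≡ 30. → (1, 30)
3P: (1, 30) + (41, 9). λ = (9 - 30)/(41 - 1) ≡ 22/40 mod 43. 40⁻¹ ≡ 14 (mod 43), so λ ≡ 7.
  x = λ² - 1 - 41 = 49 - 42 ≡ 7; y = λ·(1 - 7) - 30 ≡ 14. → (7, 14)
4P: (7, 14) + (41, 9). λ = (9 - 14)/(41 - 7) ≡ 38/34 mod 43. 34⁻¹ ≡ 19 (mod 43) since 34·19 = 646 ≡ 1, so λ ≡ 34.
  x = λ² - 7 - 41 = 1156 - 48 ≡ 33; y = λ·(7 - 33) - 14 ≡ 5. → (33, 5)
5P: (33, 5) + (41, 9). λ = (9 - 5)/(41 - 33) ≡ 4/8 mod 43. 8⁻¹ ≡ 27 (mod 43), so λ ≡ 22.
  x = λ² - 33 - 41 = 484 - 74 ≡ 23; y = λ·(33 - 23) - 5 ≡ 0. → (23, 0)
6P: (23, 0) + (41, 9). λ = (9 - 0)/(41 - 23) ≡ 9/18 mod 43. 18⁻¹ ≡ 12 (mod 43), so λ ≡ 22.
  x = λ² - 23 - 41 = 484 - 64 ≡ 33; y = λ·(23 - 33) - 0 ≡ 38. → (33, 38)
7P: (33, 38) + (41, 9). λ = (9 - 38)/(41 - 33) ≡ 14/8 mod 43. 8⁻¹ ≡ 27 (mod 43) since 8·27 = 216 ≡ 1, so λ ≡ 34.
  x = λ² - 33 - 41 = 1156 - 74 ≡ 7; y = λ·(33 - 7) - 38 ≡ 29. → (7, 29)
8P: (7, 29) + (41, 9). λ = (9 - 29)/(41 - 7) ≡ 23/34 mod 43. 34⁻¹ ≡ 19 (mod 43) since 34·19 = 646 ≡ 1, so λ ≡ 7.
  x = λ² - 7 - 41 = 49 - 48 ≡ 1; y = λ·(7 - 1) - 29 ≡ 13. → (1, 13)
9P: (1, 13) + (41, 9). λ = (9 - 13)/(41 - 1) ≡ 39/40 mod 43. 40⁻¹ ≡ 14 (mod 43), so λ ≡ 30.
  x = λ² - 1 - 41 = 900 - 42 ≡ 41; y = λ·(1 - 41) - 13 ≡ 34. → (41, 34)
10P: (41, 34) + (41, 9): same x and y₁ ≡ -y₂, so the sum is O.
10P = O, so the order is 10.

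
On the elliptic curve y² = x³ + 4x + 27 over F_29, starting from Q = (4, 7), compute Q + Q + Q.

Repeated addition: build up to 3Q.
2Q: tangent at (4, 7): λ = (3·4² + 4)/(2·7) ≡ 23/14. 14⁻¹ ≡ 27 (mod 29), so λ ≡ 23·27 ≡ 12.
  x = λ² - 4 - 4 = 144 - 8 ≡ 20; y = λ·(4 - 20) - 7 ≡ 4. → (20, 4)
3Q: (20, 4) + (4, 7). λ = (7 - 4)/(4 - 20) ≡ 3/13 mod 29. 13⁻¹ ≡ 9 (mod 29) since 13·9 = 117 ≡ 1, so λ ≡ 27.
  x = λ² - 20 - 4 = 729 - 24 ≡ 9; y = λ·(20 - 9) - 4 ≡ 3. → (9, 3)

(9, 3)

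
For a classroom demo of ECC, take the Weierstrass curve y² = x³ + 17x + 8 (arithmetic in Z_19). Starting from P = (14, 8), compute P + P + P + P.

Double-and-add on 4 = (100)₂. Start with P = (14, 8) for the leading 1-bit.
double: tangent at (14, 8): λ = (3·14² + 17)/(2·8) ≡ 16/16. 16⁻¹ ≡ 6 (mod 19) since 16·6 = 96 ≡ 1, so λ ≡ 16·6 ≡ 1.
  x = λ² - 14 - 14 = 1 - 28 ≡ 11; y = λ·(14 - 11) - 8 ≡ 14. → (11, 14)
double: tangent at (11, 14): λ = (3·11² + 17)/(2·14) ≡ 0/9. 9⁻¹ ≡ 17 (mod 19), so λ ≡ 0·17 ≡ 0.
  x = λ² - 11 - 11 = 0 - 22 ≡ 16; y = λ·(11 - 16) - 14 ≡ 5. → (16, 5)

(16, 5)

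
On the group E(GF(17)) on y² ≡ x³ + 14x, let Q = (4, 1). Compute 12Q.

(4, 16)

Double-and-add on 12 = (1100)₂. Start with Q = (4, 1) for the leading 1-bit.
double: tangent at (4, 1): λ = (3·4² + 14)/(2·1) ≡ 11/2. 2⁻¹ ≡ 9 (mod 17) since 2·9 = 18 ≡ 1, so λ ≡ 11·9 ≡ 14.
  x = λ² - 4 - 4 = 196 - 8 ≡ 1; y = λ·(4 - 1) - 1 ≡ 7. → (1, 7)
add Q: (1, 7) + (4, 1). λ = (1 - 7)/(4 - 1) ≡ 11/3 mod 17. 3⁻¹ ≡ 6 (mod 17) since 3·6 = 18 ≡ 1, so λ ≡ 15.
  x = λ² - 1 - 4 = 225 - 5 ≡ 16; y = λ·(1 - 16) - 7 ≡ 6. → (16, 6)
double: tangent at (16, 6): λ = (3·16² + 14)/(2·6) ≡ 0/12. 12⁻¹ ≡ 10 (mod 17) since 12·10 = 120 ≡ 1, so λ ≡ 0·10 ≡ 0.
  x = λ² - 16 - 16 = 0 - 32 ≡ 2; y = λ·(16 - 2) - 6 ≡ 11. → (2, 11)
double: tangent at (2, 11): λ = (3·2² + 14)/(2·11) ≡ 9/5. 5⁻¹ ≡ 7 (mod 17) since 5·7 = 35 ≡ 1, so λ ≡ 9·7 ≡ 12.
  x = λ² - 2 - 2 = 144 - 4 ≡ 4; y = λ·(2 - 4) - 11 ≡ 16. → (4, 16)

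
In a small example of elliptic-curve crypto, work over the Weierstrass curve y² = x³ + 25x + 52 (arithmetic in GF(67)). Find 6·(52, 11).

(49, 66)

Write Q = (52, 11).
Repeated addition: build up to 6Q.
2Q: tangent at (52, 11): λ = (3·52² + 25)/(2·11) ≡ 30/22. 22⁻¹ ≡ 64 (mod 67) since 22·64 = 1408 ≡ 1, so λ ≡ 30·64 ≡ 44.
  x = λ² - 52 - 52 = 1936 - 104 ≡ 23; y = λ·(52 - 23) - 11 ≡ 59. → (23, 59)
3Q: (23, 59) + (52, 11). λ = (11 - 59)/(52 - 23) ≡ 19/29 mod 67. 29⁻¹ ≡ 37 (mod 67) since 29·37 = 1073 ≡ 1, so λ ≡ 33.
  x = λ² - 23 - 52 = 1089 - 75 ≡ 9; y = λ·(23 - 9) - 59 ≡ 1. → (9, 1)
4Q: (9, 1) + (52, 11). λ = (11 - 1)/(52 - 9) ≡ 10/43 mod 67. 43⁻¹ ≡ 53 (mod 67), so λ ≡ 61.
  x = λ² - 9 - 52 = 3721 - 61 ≡ 42; y = λ·(9 - 42) - 1 ≡ 63. → (42, 63)
5Q: (42, 63) + (52, 11). λ = (11 - 63)/(52 - 42) ≡ 15/10 mod 67. 10⁻¹ ≡ 47 (mod 67) since 10·47 = 470 ≡ 1, so λ ≡ 35.
  x = λ² - 42 - 52 = 1225 - 94 ≡ 59; y = λ·(42 - 59) - 63 ≡ 12. → (59, 12)
6Q: (59, 12) + (52, 11). λ = (11 - 12)/(52 - 59) ≡ 66/60 mod 67. 60⁻¹ ≡ 19 (mod 67) since 60·19 = 1140 ≡ 1, so λ ≡ 48.
  x = λ² - 59 - 52 = 2304 - 111 ≡ 49; y = λ·(59 - 49) - 12 ≡ 66. → (49, 66)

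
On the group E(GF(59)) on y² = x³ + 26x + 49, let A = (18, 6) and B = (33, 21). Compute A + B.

(9, 3)

(18, 6) + (33, 21). λ = (21 - 6)/(33 - 18) ≡ 15/15 mod 59. 15⁻¹ ≡ 4 (mod 59) since 15·4 = 60 ≡ 1, so λ ≡ 1.
  x = λ² - 18 - 33 = 1 - 51 ≡ 9; y = λ·(18 - 9) - 6 ≡ 3. → (9, 3)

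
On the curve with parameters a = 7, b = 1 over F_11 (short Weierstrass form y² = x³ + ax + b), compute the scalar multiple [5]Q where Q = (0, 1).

Repeated addition: build up to 5Q.
2Q: tangent at (0, 1): λ = (3·0² + 7)/(2·1) ≡ 7/2. 2⁻¹ ≡ 6 (mod 11), so λ ≡ 7·6 ≡ 9.
  x = λ² - 0 - 0 = 81 - 0 ≡ 4; y = λ·(0 - 4) - 1 ≡ 7. → (4, 7)
3Q: (4, 7) + (0, 1). λ = (1 - 7)/(0 - 4) ≡ 5/7 mod 11. 7⁻¹ ≡ 8 (mod 11), so λ ≡ 7.
  x = λ² - 4 - 0 = 49 - 4 ≡ 1; y = λ·(4 - 1) - 7 ≡ 3. → (1, 3)
4Q: (1, 3) + (0, 1). λ = (1 - 3)/(0 - 1) ≡ 9/10 mod 11. 10⁻¹ ≡ 10 (mod 11), so λ ≡ 2.
  x = λ² - 1 - 0 = 4 - 1 ≡ 3; y = λ·(1 - 3) - 3 ≡ 4. → (3, 4)
5Q: (3, 4) + (0, 1). λ = (1 - 4)/(0 - 3) ≡ 8/8 mod 11. 8⁻¹ ≡ 7 (mod 11), so λ ≡ 1.
  x = λ² - 3 - 0 = 1 - 3 ≡ 9; y = λ·(3 - 9) - 4 ≡ 1. → (9, 1)

(9, 1)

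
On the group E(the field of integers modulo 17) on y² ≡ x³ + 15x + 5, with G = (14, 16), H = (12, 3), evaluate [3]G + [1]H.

First 3G:
Repeated addition: build up to 3G.
2G: tangent at (14, 16): λ = (3·14² + 15)/(2·16) ≡ 8/15. 15⁻¹ ≡ 8 (mod 17), so λ ≡ 8·8 ≡ 13.
  x = λ² - 14 - 14 = 169 - 28 ≡ 5; y = λ·(14 - 5) - 16 ≡ 16. → (5, 16)
3G: (5, 16) + (14, 16). λ = (16 - 16)/(14 - 5) ≡ 0/9 mod 17. 9⁻¹ ≡ 2 (mod 17) since 9·2 = 18 ≡ 1, so λ ≡ 0.
  x = λ² - 5 - 14 = 0 - 19 ≡ 15; y = λ·(5 - 15) - 16 ≡ 1. → (15, 1)
3G = (15, 1).
Finally 3G + H:
(15, 1) + (12, 3). λ = (3 - 1)/(12 - 15) ≡ 2/14 mod 17. 14⁻¹ ≡ 11 (mod 17), so λ ≡ 5.
  x = λ² - 15 - 12 = 25 - 27 ≡ 15; y = λ·(15 - 15) - 1 ≡ 16. → (15, 16)

(15, 16)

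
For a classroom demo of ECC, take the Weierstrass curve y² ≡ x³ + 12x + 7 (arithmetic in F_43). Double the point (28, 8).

(8, 23)

tangent at (28, 8): λ = (3·28² + 12)/(2·8) ≡ 42/16. 16⁻¹ ≡ 35 (mod 43), so λ ≡ 42·35 ≡ 8.
  x = λ² - 28 - 28 = 64 - 56 ≡ 8; y = λ·(28 - 8) - 8 ≡ 23. → (8, 23)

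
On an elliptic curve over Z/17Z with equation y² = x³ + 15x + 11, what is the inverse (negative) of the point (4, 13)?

(4, 4)

-(4, 13) = (4, -13 mod 17) = (4, 4).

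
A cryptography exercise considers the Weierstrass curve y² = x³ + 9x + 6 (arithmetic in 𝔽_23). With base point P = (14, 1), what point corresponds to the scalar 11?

Double-and-add on 11 = (1011)₂. Start with P = (14, 1) for the leading 1-bit.
double: tangent at (14, 1): λ = (3·14² + 9)/(2·1) ≡ 22/2. 2⁻¹ ≡ 12 (mod 23), so λ ≡ 22·12 ≡ 11.
  x = λ² - 14 - 14 = 121 - 28 ≡ 1; y = λ·(14 - 1) - 1 ≡ 4. → (1, 4)
double: tangent at (1, 4): λ = (3·1² + 9)/(2·4) ≡ 12/8. 8⁻¹ ≡ 3 (mod 23), so λ ≡ 12·3 ≡ 13.
  x = λ² - 1 - 1 = 169 - 2 ≡ 6; y = λ·(1 - 6) - 4 ≡ 0. → (6, 0)
add P: (6, 0) + (14, 1). λ = (1 - 0)/(14 - 6) ≡ 1/8 mod 23. 8⁻¹ ≡ 3 (mod 23) since 8·3 = 24 ≡ 1, so λ ≡ 3.
  x = λ² - 6 - 14 = 9 - 20 ≡ 12; y = λ·(6 - 12) - 0 ≡ 5. → (12, 5)
double: tangent at (12, 5): λ = (3·12² + 9)/(2·5) ≡ 4/10. 10⁻¹ ≡ 7 (mod 23) since 10·7 = 70 ≡ 1, so λ ≡ 4·7 ≡ 5.
  x = λ² - 12 - 12 = 25 - 24 ≡ 1; y = λ·(12 - 1) - 5 ≡ 4. → (1, 4)
add P: (1, 4) + (14, 1). λ = (1 - 4)/(14 - 1) ≡ 20/13 mod 23. 13⁻¹ ≡ 16 (mod 23), so λ ≡ 21.
  x = λ² - 1 - 14 = 441 - 15 ≡ 12; y = λ·(1 - 12) - 4 ≡ 18. → (12, 18)

(12, 18)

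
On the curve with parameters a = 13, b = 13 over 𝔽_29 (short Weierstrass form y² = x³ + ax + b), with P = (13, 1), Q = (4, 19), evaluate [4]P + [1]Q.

(4, 10)

First 4P:
Repeated addition: build up to 4P.
2P: tangent at (13, 1): λ = (3·13² + 13)/(2·1) ≡ 27/2. 2⁻¹ ≡ 15 (mod 29), so λ ≡ 27·15 ≡ 28.
  x = λ² - 13 - 13 = 784 - 26 ≡ 4; y = λ·(13 - 4) - 1 ≡ 19. → (4, 19)
3P: (4, 19) + (13, 1). λ = (1 - 19)/(13 - 4) ≡ 11/9 mod 29. 9⁻¹ ≡ 13 (mod 29), so λ ≡ 27.
  x = λ² - 4 - 13 = 729 - 17 ≡ 16; y = λ·(4 - 16) - 19 ≡ 5. → (16, 5)
4P: (16, 5) + (13, 1). λ = (1 - 5)/(13 - 16) ≡ 25/26 mod 29. 26⁻¹ ≡ 19 (mod 29), so λ ≡ 11.
  x = λ² - 16 - 13 = 121 - 29 ≡ 5; y = λ·(16 - 5) - 5 ≡ 0. → (5, 0)
4P = (5, 0).
Finally 4P + Q:
(5, 0) + (4, 19). λ = (19 - 0)/(4 - 5) ≡ 19/28 mod 29. 28⁻¹ ≡ 28 (mod 29), so λ ≡ 10.
  x = λ² - 5 - 4 = 100 - 9 ≡ 4; y = λ·(5 - 4) - 0 ≡ 10. → (4, 10)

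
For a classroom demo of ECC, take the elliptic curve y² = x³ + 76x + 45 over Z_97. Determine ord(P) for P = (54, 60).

8

2P: tangent at (54, 60): λ = (3·54² + 76)/(2·60) ≡ 94/23. 23⁻¹ ≡ 38 (mod 97) since 23·38 = 874 ≡ 1, so λ ≡ 94·38 ≡ 80.
  x = λ² - 54 - 54 = 6400 - 108 ≡ 84; y = λ·(54 - 84) - 60 ≡ 62. → (84, 62)
3P: (84, 62) + (54, 60). λ = (60 - 62)/(54 - 84) ≡ 95/67 mod 97. 67⁻¹ ≡ 42 (mod 97), so λ ≡ 13.
  x = λ² - 84 - 54 = 169 - 138 ≡ 31; y = λ·(84 - 31) - 62 ≡ 45. → (31, 45)
4P: (31, 45) + (54, 60). λ = (60 - 45)/(54 - 31) ≡ 15/23 mod 97. 23⁻¹ ≡ 38 (mod 97) since 23·38 = 874 ≡ 1, so λ ≡ 85.
  x = λ² - 31 - 54 = 7225 - 85 ≡ 59; y = λ·(31 - 59) - 45 ≡ 0. → (59, 0)
5P: (59, 0) + (54, 60). λ = (60 - 0)/(54 - 59) ≡ 60/92 mod 97. 92⁻¹ ≡ 58 (mod 97), so λ ≡ 85.
  x = λ² - 59 - 54 = 7225 - 113 ≡ 31; y = λ·(59 - 31) - 0 ≡ 52. → (31, 52)
6P: (31, 52) + (54, 60). λ = (60 - 52)/(54 - 31) ≡ 8/23 mod 97. 23⁻¹ ≡ 38 (mod 97) since 23·38 = 874 ≡ 1, so λ ≡ 13.
  x = λ² - 31 - 54 = 169 - 85 ≡ 84; y = λ·(31 - 84) - 52 ≡ 35. → (84, 35)
7P: (84, 35) + (54, 60). λ = (60 - 35)/(54 - 84) ≡ 25/67 mod 97. 67⁻¹ ≡ 42 (mod 97), so λ ≡ 80.
  x = λ² - 84 - 54 = 6400 - 138 ≡ 54; y = λ·(84 - 54) - 35 ≡ 37. → (54, 37)
8P: (54, 37) + (54, 60): same x and y₁ ≡ -y₂, so the sum is the point at infinity.
8P = the point at infinity, so the order is 8.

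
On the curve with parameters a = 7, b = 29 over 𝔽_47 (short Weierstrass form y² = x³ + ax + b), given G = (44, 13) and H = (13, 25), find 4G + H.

First 4G:
Repeated addition: build up to 4G.
2G: tangent at (44, 13): λ = (3·44² + 7)/(2·13) ≡ 34/26. 26⁻¹ ≡ 38 (mod 47), so λ ≡ 34·38 ≡ 23.
  x = λ² - 44 - 44 = 529 - 88 ≡ 18; y = λ·(44 - 18) - 13 ≡ 21. → (18, 21)
3G: (18, 21) + (44, 13). λ = (13 - 21)/(44 - 18) ≡ 39/26 mod 47. 26⁻¹ ≡ 38 (mod 47) since 26·38 = 988 ≡ 1, so λ ≡ 25.
  x = λ² - 18 - 44 = 625 - 62 ≡ 46; y = λ·(18 - 46) - 21 ≡ 31. → (46, 31)
4G: (46, 31) + (44, 13). λ = (13 - 31)/(44 - 46) ≡ 29/45 mod 47. 45⁻¹ ≡ 23 (mod 47) since 45·23 = 1035 ≡ 1, so λ ≡ 9.
  x = λ² - 46 - 44 = 81 - 90 ≡ 38; y = λ·(46 - 38) - 31 ≡ 41. → (38, 41)
4G = (38, 41).
Finally 4G + H:
(38, 41) + (13, 25). λ = (25 - 41)/(13 - 38) ≡ 31/22 mod 47. 22⁻¹ ≡ 15 (mod 47), so λ ≡ 42.
  x = λ² - 38 - 13 = 1764 - 51 ≡ 21; y = λ·(38 - 21) - 41 ≡ 15. → (21, 15)

(21, 15)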